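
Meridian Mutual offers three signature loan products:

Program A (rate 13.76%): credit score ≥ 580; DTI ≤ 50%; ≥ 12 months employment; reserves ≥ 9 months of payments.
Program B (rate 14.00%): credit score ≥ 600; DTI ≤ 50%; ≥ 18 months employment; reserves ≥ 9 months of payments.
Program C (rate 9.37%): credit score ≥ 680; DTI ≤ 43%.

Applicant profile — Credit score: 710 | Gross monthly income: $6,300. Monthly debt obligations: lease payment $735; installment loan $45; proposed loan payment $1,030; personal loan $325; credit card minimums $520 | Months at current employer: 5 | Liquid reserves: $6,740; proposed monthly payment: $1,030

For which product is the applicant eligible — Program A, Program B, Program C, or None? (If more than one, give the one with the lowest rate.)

Program C

Total debts = (735 + 45 + 1,030 + 325 + 520) = 2,655; DTI = 2,655/6,300 = 42.1%.
Reserves = 6,740/1,030 = 6.5 months.
Program A: score 710 ≥ 580; DTI 42.1% ≤ 50%; employment 5 < 12 mo; reserves 6.5 < 9 mo → does not qualify.
Program B: score 710 ≥ 600; DTI 42.1% ≤ 50%; employment 5 < 18 mo; reserves 6.5 < 9 mo → does not qualify.
Program C: score 710 ≥ 680; DTI 42.1% ≤ 43% → qualifies.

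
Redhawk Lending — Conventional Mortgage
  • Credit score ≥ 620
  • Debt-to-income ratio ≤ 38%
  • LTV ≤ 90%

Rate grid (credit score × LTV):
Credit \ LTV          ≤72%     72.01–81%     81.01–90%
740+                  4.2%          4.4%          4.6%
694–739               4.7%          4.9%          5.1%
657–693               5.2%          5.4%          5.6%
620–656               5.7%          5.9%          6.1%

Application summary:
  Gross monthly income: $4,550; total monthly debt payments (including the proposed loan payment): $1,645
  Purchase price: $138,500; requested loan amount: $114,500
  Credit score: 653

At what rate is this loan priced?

Credit score 653 ≥ 620; DTI = 1,645/4,550 = 36.2% ≤ 38%
LTV = 114,500/138,500 = 82.7% ≤ 90%
Credit 653 → row 620–656; LTV 82.7% → column 81.01–90%. Grid cell → 6.1%.

6.1%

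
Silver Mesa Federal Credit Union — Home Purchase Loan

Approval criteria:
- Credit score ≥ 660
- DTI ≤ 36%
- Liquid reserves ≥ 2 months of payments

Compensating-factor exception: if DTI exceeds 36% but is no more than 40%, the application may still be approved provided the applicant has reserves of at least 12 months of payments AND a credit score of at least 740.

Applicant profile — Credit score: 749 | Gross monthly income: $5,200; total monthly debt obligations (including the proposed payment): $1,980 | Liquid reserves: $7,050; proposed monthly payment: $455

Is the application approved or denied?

Credit score 749 ≥ 660 (meets base)
DTI = 1,980/5,200 = 38.1% > 36% — standard DTI limit exceeded.
Reserves: 7,050 ÷ 455 = 15.5 months (meets 2-month minimum)
DTI 38.1% is within the 36%–40% exception band; checking compensating factors.
Override check — reserves: 15.5 mo (ok); score: 749 (ok).
Both override conditions satisfied; DTI exception granted.

Approved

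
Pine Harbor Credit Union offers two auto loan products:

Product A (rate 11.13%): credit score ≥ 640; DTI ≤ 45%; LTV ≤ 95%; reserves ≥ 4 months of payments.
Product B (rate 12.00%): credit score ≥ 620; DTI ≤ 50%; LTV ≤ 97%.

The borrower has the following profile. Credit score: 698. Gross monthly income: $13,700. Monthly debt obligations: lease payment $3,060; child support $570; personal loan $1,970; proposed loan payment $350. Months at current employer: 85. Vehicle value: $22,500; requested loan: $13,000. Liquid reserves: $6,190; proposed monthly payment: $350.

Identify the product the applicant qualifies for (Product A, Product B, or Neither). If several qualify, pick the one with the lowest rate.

Product A

Total debts = (3,060 + 570 + 1,970 + 350) = 5,950; DTI = 5,950/13,700 = 43.4%.
LTV = 13,000/22,500 = 57.8%.
Reserves = 6,190/350 = 17.7 months.
Product A: score 698 ≥ 640; DTI 43.4% ≤ 45%; LTV 57.8% ≤ 95%; reserves 17.7 ≥ 4 mo → qualifies.
Product B: score 698 ≥ 620; DTI 43.4% ≤ 50%; LTV 57.8% ≤ 97% → qualifies.
Qualifying: Product A, Product B. Lowest rate is 11.13% → Product A.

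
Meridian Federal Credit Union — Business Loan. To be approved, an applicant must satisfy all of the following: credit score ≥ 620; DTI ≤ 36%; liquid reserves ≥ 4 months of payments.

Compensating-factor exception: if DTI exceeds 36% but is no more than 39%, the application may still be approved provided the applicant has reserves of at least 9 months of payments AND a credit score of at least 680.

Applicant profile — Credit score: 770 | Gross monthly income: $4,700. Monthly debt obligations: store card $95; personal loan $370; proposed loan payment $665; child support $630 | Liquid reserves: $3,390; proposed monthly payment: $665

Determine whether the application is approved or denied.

Denied

Credit score 770 ≥ 620 (meets base)
Total debts = (95 + 370 + 665 + 630) = 1,760. DTI: 1,760 ÷ 4,700 = 37.4%, over the 36% base limit.
Reserves = 3,390/665 = 5.1 months ≥ 4
DTI 37.4% is within the 36%–39% exception band; checking compensating factors.
Override check — reserves: 5.1 mo (short of 9); score: 770 (ok).
Compensating-factor requirement not fully met.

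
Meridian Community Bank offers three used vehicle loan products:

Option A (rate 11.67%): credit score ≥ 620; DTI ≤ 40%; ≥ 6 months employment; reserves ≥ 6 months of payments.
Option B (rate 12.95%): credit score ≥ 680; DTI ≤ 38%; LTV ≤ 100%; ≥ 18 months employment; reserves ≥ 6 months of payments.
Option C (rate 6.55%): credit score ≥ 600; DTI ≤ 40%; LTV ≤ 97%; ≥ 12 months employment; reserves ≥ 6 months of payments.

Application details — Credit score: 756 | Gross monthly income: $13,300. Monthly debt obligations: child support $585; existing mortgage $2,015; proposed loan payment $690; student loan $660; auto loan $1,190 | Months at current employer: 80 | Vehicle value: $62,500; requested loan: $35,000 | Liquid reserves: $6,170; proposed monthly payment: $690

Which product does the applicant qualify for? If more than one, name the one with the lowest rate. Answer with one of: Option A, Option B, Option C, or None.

Total debts = (585 + 2,015 + 690 + 660 + 1,190) = 5,140; DTI = 5,140/13,300 = 38.6%.
LTV = 35,000/62,500 = 56%.
Reserves = 6,170/690 = 8.9 months.
Option A: score 756 ≥ 620; DTI 38.6% ≤ 40%; employment 80 ≥ 6 mo; reserves 8.9 ≥ 6 mo → qualifies.
Option B: score 756 ≥ 680; DTI 38.6% > 38%; LTV 56% ≤ 100%; employment 80 ≥ 18 mo; reserves 8.9 ≥ 6 mo → does not qualify.
Option C: score 756 ≥ 600; DTI 38.6% ≤ 40%; LTV 56% ≤ 97%; employment 80 ≥ 12 mo; reserves 8.9 ≥ 6 mo → qualifies.
Qualifying: Option A, Option C. Lowest rate is 6.55% → Option C.

Option C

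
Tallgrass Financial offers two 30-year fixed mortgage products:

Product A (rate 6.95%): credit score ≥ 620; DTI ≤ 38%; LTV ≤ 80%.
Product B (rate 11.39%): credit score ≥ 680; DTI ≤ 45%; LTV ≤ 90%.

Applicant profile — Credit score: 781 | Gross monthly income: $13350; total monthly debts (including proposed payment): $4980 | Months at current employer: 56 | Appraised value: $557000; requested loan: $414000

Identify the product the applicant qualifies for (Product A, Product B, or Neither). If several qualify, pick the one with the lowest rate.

Product A

DTI = 4,980/13,350 = 37.3%.
LTV = 414,000/557,000 = 74.3%.
Product A: score 781 ≥ 620; DTI 37.3% ≤ 38%; LTV 74.3% ≤ 80% → qualifies.
Product B: score 781 ≥ 680; DTI 37.3% ≤ 45%; LTV 74.3% ≤ 90% → qualifies.
Qualifying: Product A, Product B. Lowest rate is 6.95% → Product A.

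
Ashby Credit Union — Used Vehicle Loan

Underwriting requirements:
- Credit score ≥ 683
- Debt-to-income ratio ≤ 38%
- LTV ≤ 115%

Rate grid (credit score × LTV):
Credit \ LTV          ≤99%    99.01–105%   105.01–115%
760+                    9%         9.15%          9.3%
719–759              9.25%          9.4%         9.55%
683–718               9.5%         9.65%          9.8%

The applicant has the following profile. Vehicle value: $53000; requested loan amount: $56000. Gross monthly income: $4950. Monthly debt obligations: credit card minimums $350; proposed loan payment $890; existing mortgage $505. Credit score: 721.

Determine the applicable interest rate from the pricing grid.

Credit score 721 ≥ 683; Total monthly debts = (350 + 890 + 505) = 1,745. DTI = 1,745/4,950 = 35.3% ≤ 38%
LTV = 56,000/53,000 = 105.7% ≤ 115%
Row: 721 falls in 719–759. Column: 105.7% falls in 105.01–115%. Rate = 9.55%.

9.55%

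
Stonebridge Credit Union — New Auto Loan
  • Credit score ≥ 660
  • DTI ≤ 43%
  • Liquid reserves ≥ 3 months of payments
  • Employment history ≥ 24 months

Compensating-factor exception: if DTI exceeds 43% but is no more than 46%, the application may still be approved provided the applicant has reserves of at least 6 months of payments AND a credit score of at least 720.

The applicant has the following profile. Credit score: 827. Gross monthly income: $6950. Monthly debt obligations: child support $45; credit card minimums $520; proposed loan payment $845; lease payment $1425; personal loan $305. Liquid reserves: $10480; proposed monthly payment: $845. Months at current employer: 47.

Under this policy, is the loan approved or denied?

Approved

Credit score 827 ≥ 660 (meets base)
Total debts = (45 + 520 + 845 + 1,425 + 305) = 3,140. DTI: 3,140 ÷ 6,950 = 45.2%, over the 43% base limit.
Liquid reserves cover 10,480/845 = 12.4 months — ≥ 3 required
Employment 47 ≥ 24 months
DTI 45.2% is within the 43%–46% exception band; checking compensating factors.
Override check — reserves: 12.4 mo (ok); score: 827 (ok).
Both override conditions satisfied; DTI exception granted.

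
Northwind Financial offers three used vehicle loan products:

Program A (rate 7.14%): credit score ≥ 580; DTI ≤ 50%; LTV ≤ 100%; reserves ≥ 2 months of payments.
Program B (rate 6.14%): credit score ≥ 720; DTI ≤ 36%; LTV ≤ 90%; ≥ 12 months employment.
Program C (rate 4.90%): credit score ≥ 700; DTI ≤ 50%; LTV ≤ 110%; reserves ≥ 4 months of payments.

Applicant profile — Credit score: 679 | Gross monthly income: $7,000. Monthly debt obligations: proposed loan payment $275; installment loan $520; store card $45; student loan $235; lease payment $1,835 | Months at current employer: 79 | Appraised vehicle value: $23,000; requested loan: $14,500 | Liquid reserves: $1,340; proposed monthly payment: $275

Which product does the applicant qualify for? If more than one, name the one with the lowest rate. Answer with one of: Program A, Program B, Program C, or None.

Total debts = (275 + 520 + 45 + 235 + 1,835) = 2,910; DTI = 2,910/7,000 = 41.6%.
LTV = 14,500/23,000 = 63%.
Reserves = 1,340/275 = 4.9 months.
Program A: score 679 ≥ 580; DTI 41.6% ≤ 50%; LTV 63% ≤ 100%; reserves 4.9 ≥ 2 mo → qualifies.
Program B: score 679 < 720; DTI 41.6% > 36%; LTV 63% ≤ 90%; employment 79 ≥ 12 mo → does not qualify.
Program C: score 679 < 700; DTI 41.6% ≤ 50%; LTV 63% ≤ 110%; reserves 4.9 ≥ 4 mo → does not qualify.

Program A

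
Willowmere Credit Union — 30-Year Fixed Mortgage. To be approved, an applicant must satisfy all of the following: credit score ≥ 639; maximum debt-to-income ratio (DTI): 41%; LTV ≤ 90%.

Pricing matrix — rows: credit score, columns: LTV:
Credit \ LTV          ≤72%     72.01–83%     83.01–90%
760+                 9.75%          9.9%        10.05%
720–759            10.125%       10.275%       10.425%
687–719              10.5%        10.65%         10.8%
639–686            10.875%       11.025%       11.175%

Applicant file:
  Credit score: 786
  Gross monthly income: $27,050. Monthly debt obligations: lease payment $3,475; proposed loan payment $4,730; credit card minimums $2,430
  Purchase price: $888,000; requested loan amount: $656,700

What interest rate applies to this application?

Credit score 786 ≥ 639; Total monthly debts = (3,475 + 4,730 + 2,430) = 10,635. Debt-to-income = 10,635/27,050 = 39.3% — meets 41% limit
Loan-to-value = 656,700/888,000 = 74% — pass (90% max)
Score 786 is in the 760+ band; LTV 74% is in the 72.01–83% band → 9.9%.

9.9%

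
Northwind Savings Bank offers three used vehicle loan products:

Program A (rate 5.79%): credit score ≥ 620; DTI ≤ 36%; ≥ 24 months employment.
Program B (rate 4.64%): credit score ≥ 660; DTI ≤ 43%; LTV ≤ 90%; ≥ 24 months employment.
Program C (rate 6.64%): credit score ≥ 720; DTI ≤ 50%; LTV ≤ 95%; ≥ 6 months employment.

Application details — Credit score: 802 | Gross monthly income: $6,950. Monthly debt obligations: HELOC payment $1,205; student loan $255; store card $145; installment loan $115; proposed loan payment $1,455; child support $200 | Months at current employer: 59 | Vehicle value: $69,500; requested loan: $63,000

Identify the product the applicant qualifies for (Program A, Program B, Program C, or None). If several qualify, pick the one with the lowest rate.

Total debts = (1,205 + 255 + 145 + 115 + 1,455 + 200) = 3,375; DTI = 3,375/6,950 = 48.6%.
LTV = 63,000/69,500 = 90.6%.
Program A: score 802 ≥ 620; DTI 48.6% > 36%; employment 59 ≥ 24 mo → does not qualify.
Program B: score 802 ≥ 660; DTI 48.6% > 43%; LTV 90.6% > 90%; employment 59 ≥ 24 mo → does not qualify.
Program C: score 802 ≥ 720; DTI 48.6% ≤ 50%; LTV 90.6% ≤ 95%; employment 59 ≥ 6 mo → qualifies.

Program C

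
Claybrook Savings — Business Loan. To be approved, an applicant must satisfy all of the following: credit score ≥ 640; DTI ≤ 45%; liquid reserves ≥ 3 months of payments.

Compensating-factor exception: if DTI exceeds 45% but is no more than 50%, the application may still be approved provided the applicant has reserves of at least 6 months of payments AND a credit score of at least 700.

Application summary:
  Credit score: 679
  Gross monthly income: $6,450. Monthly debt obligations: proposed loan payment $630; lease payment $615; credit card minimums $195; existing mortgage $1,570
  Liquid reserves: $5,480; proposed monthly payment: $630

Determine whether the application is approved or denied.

Denied

Credit score 679 ≥ 640 (meets base)
Total debts = (630 + 615 + 195 + 1,570) = 3,010. DTI = 3,010/6,450 = 46.7% > 45% — standard DTI limit exceeded.
Liquid reserves cover 5,480/630 = 8.7 months — ≥ 3 required
DTI 46.7% is within the 45%–50% exception band; checking compensating factors.
Reserves 8.7 ≥ 6 months; credit score 679 < 700.
Compensating-factor requirement not fully met.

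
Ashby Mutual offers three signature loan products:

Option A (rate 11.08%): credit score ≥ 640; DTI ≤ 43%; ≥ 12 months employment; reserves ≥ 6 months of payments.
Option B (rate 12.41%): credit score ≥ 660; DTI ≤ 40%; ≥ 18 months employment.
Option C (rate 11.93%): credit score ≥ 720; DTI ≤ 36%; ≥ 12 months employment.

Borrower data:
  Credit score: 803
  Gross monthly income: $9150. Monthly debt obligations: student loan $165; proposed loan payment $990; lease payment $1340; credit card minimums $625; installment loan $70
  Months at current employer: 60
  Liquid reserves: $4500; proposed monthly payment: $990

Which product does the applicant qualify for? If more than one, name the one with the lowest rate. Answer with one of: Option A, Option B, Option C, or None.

Option C

Total debts = (165 + 990 + 1,340 + 625 + 70) = 3,190; DTI = 3,190/9,150 = 34.9%.
Reserves = 4,500/990 = 4.5 months.
Option A: score 803 ≥ 640; DTI 34.9% ≤ 43%; employment 60 ≥ 12 mo; reserves 4.5 < 6 mo → does not qualify.
Option B: score 803 ≥ 660; DTI 34.9% ≤ 40%; employment 60 ≥ 18 mo → qualifies.
Option C: score 803 ≥ 720; DTI 34.9% ≤ 36%; employment 60 ≥ 12 mo → qualifies.
Qualifying: Option B, Option C. Lowest rate is 11.93% → Option C.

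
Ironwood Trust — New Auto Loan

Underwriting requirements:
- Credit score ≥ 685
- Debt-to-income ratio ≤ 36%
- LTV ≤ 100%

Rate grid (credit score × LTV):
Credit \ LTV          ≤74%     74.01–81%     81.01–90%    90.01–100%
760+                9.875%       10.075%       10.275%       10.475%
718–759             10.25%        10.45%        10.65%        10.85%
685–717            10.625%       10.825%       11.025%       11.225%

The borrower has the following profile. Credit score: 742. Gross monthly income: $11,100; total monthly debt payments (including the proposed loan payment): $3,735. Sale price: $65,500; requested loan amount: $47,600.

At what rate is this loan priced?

Credit score 742 ≥ 685; Debt-to-income = 3,735/11,100 = 33.6% — meets 36% limit
LTV = 47,600/65,500 = 72.7% ≤ 100%
Credit 742 → row 718–759; LTV 72.7% → column ≤74%. Grid cell → 10.25%.

10.25%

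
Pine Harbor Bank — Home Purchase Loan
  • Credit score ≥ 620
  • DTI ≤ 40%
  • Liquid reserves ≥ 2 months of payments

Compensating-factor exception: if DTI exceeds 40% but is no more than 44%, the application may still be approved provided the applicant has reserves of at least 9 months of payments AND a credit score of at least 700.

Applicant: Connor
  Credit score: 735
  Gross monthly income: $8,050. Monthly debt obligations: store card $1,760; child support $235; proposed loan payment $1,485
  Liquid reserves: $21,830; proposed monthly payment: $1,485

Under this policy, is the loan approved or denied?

Approved

Credit score 735 ≥ 620 (meets base)
Total debts = (1,760 + 235 + 1,485) = 3,480. DTI: 3,480 ÷ 8,050 = 43.2%, over the 40% base limit.
Reserves: 21,830 ÷ 1,485 = 14.7 months (meets 2-month minimum)
DTI 43.2% is within the 40%–44% exception band; checking compensating factors.
Override check — reserves: 14.7 mo (ok); score: 735 (ok).
Both compensating conditions met → exception applies.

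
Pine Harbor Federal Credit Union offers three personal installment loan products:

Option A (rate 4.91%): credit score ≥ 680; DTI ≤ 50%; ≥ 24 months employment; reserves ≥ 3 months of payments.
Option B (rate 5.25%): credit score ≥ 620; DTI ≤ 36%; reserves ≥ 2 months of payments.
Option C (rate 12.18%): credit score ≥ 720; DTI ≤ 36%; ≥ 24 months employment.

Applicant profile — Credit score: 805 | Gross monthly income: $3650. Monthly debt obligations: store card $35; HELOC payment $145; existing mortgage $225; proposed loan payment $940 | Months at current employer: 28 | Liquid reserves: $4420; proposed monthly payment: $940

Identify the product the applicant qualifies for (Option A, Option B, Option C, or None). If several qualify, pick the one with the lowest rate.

Total debts = (35 + 145 + 225 + 940) = 1,345; DTI = 1,345/3,650 = 36.8%.
Reserves = 4,420/940 = 4.7 months.
Option A: score 805 ≥ 680; DTI 36.8% ≤ 50%; employment 28 ≥ 24 mo; reserves 4.7 ≥ 3 mo → qualifies.
Option B: score 805 ≥ 620; DTI 36.8% > 36%; reserves 4.7 ≥ 2 mo → does not qualify.
Option C: score 805 ≥ 720; DTI 36.8% > 36%; employment 28 ≥ 24 mo → does not qualify.

Option A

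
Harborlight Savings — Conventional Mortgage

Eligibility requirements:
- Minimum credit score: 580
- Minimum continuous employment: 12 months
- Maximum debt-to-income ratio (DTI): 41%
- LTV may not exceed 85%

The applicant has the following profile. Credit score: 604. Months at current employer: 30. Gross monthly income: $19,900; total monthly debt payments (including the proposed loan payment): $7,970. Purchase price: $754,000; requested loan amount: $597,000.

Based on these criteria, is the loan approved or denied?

Approved

Credit score 604 ≥ 580 (meets)
Employment 30 ≥ 12 months
Debt-to-income = 7,970/19,900 = 40.1% — meets 41% limit
LTV = 597,000/754,000 = 79.2% ≤ 85%
All criteria satisfied.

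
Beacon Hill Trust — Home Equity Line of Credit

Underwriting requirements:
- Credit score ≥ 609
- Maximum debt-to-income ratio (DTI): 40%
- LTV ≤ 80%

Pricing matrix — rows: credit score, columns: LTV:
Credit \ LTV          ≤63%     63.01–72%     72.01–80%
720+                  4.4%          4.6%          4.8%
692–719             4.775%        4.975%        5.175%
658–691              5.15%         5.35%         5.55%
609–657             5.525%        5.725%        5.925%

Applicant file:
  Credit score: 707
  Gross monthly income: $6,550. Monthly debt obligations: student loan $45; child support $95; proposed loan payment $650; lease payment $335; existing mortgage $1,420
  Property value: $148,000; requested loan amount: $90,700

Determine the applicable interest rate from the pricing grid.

4.775%

Credit score 707 ≥ 609; Total monthly debts = (45 + 95 + 650 + 335 + 1,420) = 2,545. DTI: 2,545 ÷ 6,550 = 38.9%, within the 40% cap
Loan-to-value = 90,700/148,000 = 61.3% — pass (80% max)
Row: 707 falls in 692–719. Column: 61.3% falls in ≤63%. Rate = 4.775%.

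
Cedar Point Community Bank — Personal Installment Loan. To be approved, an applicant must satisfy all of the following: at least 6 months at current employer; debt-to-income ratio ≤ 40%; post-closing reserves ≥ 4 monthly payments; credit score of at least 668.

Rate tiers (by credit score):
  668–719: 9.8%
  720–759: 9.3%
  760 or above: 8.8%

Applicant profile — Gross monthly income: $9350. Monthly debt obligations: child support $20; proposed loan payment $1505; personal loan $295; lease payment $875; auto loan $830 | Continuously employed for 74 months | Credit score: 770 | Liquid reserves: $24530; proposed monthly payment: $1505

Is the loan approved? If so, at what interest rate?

Credit score 770 ≥ 668 (meets minimum)
Total monthly debts = (20 + 1,505 + 295 + 875 + 830) = 3,525. DTI: 3,525 ÷ 9,350 = 37.7%, within the 40% cap
Employment 74 ≥ 6 months
Reserves: 24,530 ÷ 1,505 = 16.3 months (meets 4-month minimum)
All requirements met. Score 770 falls in the 760 or above tier → 8.8%.

Approved at 8.8%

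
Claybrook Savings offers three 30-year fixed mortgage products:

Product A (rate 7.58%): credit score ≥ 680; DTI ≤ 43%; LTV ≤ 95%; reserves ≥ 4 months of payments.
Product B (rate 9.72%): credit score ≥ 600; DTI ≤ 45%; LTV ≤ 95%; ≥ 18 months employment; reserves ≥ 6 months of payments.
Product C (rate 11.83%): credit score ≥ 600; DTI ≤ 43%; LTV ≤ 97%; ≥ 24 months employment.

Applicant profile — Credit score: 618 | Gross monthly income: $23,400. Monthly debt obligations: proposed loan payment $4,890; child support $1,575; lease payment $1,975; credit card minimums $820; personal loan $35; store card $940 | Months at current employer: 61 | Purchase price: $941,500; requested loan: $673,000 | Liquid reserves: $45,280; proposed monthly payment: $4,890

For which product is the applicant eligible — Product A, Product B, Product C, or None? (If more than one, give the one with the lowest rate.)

Product B

Total debts = (4,890 + 1,575 + 1,975 + 820 + 35 + 940) = 10,235; DTI = 10,235/23,400 = 43.7%.
LTV = 673,000/941,500 = 71.5%.
Reserves = 45,280/4,890 = 9.3 months.
Product A: score 618 < 680; DTI 43.7% > 43%; LTV 71.5% ≤ 95%; reserves 9.3 ≥ 4 mo → does not qualify.
Product B: score 618 ≥ 600; DTI 43.7% ≤ 45%; LTV 71.5% ≤ 95%; employment 61 ≥ 18 mo; reserves 9.3 ≥ 6 mo → qualifies.
Product C: score 618 ≥ 600; DTI 43.7% > 43%; LTV 71.5% ≤ 97%; employment 61 ≥ 24 mo → does not qualify.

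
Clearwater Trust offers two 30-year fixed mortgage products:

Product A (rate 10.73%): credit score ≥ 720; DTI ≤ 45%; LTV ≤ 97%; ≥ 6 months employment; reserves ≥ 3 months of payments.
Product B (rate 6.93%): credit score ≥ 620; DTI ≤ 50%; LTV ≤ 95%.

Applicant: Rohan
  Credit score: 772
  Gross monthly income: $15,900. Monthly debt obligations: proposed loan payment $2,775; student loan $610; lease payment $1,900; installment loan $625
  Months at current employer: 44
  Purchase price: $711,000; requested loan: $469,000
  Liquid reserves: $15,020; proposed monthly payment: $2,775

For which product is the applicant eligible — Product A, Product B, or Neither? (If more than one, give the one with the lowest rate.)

Product B

Total debts = (2,775 + 610 + 1,900 + 625) = 5,910; DTI = 5,910/15,900 = 37.2%.
LTV = 469,000/711,000 = 66%.
Reserves = 15,020/2,775 = 5.4 months.
Product A: score 772 ≥ 720; DTI 37.2% ≤ 45%; LTV 66% ≤ 97%; employment 44 ≥ 6 mo; reserves 5.4 ≥ 3 mo → qualifies.
Product B: score 772 ≥ 620; DTI 37.2% ≤ 50%; LTV 66% ≤ 95% → qualifies.
Qualifying: Product A, Product B. Lowest rate is 6.93% → Product B.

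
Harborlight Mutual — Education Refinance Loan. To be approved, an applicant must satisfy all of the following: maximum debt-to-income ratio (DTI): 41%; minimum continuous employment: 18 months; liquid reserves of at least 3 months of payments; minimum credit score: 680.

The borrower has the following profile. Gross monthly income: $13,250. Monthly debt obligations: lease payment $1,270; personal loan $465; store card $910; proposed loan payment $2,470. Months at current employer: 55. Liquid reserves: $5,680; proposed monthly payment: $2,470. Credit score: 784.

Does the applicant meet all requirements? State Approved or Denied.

Total monthly debts = (1,270 + 465 + 910 + 2,470) = 5,115. DTI: 5,115 ÷ 13,250 = 38.6%, within the 41% cap
Employment 55 ≥ 18 months
Liquid reserves cover 5,680/2,470 = 2.3 months — < 3 required
Credit score 784 ≥ 680 (meets)
Fails on reserves.

Denied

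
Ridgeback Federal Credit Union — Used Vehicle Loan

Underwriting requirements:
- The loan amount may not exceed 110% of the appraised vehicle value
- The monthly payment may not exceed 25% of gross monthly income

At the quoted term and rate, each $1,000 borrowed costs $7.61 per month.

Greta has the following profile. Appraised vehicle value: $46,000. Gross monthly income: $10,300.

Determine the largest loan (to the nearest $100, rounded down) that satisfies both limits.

Payment cap: 25% × $10,300 = $2,575/month.
At $7.61 per $1,000, that supports 2,575/7.61 × 1,000 ≈ $338,370 → $338,300.
LTV cap: 110% × $46,000 = $50,600 → $50,600.
Binding constraint: loan-to-value.

$50,600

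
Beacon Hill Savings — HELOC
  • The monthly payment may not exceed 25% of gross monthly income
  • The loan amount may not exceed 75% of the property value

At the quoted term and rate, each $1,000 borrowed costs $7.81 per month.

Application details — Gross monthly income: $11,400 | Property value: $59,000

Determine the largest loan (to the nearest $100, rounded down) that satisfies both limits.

$44,200

Payment cap: 25% × $11,400 = $2,850/month.
At $7.81 per $1,000, that supports 2,850/7.81 × 1,000 ≈ $364,916 → $364,900.
LTV cap: 75% × $59,000 = $44,250 → $44,200.
Binding constraint: loan-to-value.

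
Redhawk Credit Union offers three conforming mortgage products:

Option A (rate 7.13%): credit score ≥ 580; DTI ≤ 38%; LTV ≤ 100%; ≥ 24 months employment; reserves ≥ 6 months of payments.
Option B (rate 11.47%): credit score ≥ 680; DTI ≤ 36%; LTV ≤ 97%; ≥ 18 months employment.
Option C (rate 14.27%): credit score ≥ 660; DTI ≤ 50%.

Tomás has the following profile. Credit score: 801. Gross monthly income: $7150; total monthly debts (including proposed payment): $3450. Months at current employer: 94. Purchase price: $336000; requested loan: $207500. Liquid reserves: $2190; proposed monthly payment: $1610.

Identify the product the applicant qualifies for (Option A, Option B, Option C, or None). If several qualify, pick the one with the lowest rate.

DTI = 3,450/7,150 = 48.3%.
LTV = 207,500/336,000 = 61.8%.
Reserves = 2,190/1,610 = 1.4 months.
Option A: score 801 ≥ 580; DTI 48.3% > 38%; LTV 61.8% ≤ 100%; employment 94 ≥ 24 mo; reserves 1.4 < 6 mo → does not qualify.
Option B: score 801 ≥ 680; DTI 48.3% > 36%; LTV 61.8% ≤ 97%; employment 94 ≥ 18 mo → does not qualify.
Option C: score 801 ≥ 660; DTI 48.3% ≤ 50% → qualifies.

Option C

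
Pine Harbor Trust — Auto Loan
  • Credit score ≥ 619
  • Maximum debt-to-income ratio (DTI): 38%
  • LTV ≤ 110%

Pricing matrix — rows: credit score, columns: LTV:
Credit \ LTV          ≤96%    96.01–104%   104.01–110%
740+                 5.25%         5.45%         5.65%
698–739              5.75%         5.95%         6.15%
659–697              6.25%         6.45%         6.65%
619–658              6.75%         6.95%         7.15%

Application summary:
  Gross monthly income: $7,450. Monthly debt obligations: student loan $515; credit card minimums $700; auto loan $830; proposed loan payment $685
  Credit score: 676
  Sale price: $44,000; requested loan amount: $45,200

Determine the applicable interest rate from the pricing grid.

6.45%

Credit score 676 ≥ 619; Total monthly debts = (515 + 700 + 830 + 685) = 2,730. Debt-to-income = 2,730/7,450 = 36.6% — meets 38% limit
LTV = 45,200/44,000 = 102.7% ≤ 110%
Credit 676 → row 659–697; LTV 102.7% → column 96.01–104%. Grid cell → 6.45%.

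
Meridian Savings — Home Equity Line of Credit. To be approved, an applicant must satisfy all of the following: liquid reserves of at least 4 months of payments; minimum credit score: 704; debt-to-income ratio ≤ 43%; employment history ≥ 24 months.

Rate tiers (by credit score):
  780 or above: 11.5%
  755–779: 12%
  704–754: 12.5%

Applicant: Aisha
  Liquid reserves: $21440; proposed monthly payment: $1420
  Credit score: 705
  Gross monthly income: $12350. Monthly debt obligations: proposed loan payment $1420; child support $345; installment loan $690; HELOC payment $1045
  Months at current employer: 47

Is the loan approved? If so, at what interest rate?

Credit score 705 ≥ 704 (meets minimum)
Employment 47 ≥ 24 months
Total monthly debts = (1,420 + 345 + 690 + 1,045) = 3,500. DTI = 3,500/12,350 = 28.3% ≤ 43%
Reserves: 21,440 ÷ 1,420 = 15.1 months (meets 4-month minimum)
All requirements met. Score 705 falls in the 704–754 tier → 12.5%.

Approved at 12.5%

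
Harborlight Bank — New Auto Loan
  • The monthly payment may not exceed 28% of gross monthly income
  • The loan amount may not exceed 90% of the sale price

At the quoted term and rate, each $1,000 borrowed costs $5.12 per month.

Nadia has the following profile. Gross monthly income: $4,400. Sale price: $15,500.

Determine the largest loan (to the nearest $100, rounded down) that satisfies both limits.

$13,900

Payment cap: 28% × $4,400 = $1,232/month.
At $5.12 per $1,000, that supports 1,232/5.12 × 1,000 ≈ $240,625 → $240,600.
LTV cap: 90% × $15,500 = $13,950 → $13,900.
Binding constraint: loan-to-value.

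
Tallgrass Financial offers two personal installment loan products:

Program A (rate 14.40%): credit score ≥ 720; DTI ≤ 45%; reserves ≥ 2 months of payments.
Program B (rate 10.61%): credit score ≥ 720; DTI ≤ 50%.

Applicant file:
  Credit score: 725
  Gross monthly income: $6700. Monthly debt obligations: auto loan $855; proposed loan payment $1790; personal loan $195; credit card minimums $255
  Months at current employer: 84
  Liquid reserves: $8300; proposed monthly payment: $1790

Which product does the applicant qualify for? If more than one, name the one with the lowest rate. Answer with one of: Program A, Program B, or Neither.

Program B

Total debts = (855 + 1,790 + 195 + 255) = 3,095; DTI = 3,095/6,700 = 46.2%.
Reserves = 8,300/1,790 = 4.6 months.
Program A: score 725 ≥ 720; DTI 46.2% > 45%; reserves 4.6 ≥ 2 mo → does not qualify.
Program B: score 725 ≥ 720; DTI 46.2% ≤ 50% → qualifies.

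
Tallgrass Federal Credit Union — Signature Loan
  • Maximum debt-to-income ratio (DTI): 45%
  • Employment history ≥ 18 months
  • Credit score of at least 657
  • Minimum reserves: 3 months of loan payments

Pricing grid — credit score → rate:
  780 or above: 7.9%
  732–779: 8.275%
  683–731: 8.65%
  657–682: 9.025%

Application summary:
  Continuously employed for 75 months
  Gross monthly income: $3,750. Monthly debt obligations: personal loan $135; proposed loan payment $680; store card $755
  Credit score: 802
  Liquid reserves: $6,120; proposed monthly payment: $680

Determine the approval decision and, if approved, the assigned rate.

Approved at 7.9%

Credit score 802 ≥ 657 (meets minimum)
Employment 75 ≥ 18 months
Total monthly debts = (135 + 680 + 755) = 1,570. Debt-to-income = 1,570/3,750 = 41.9% — meets 45% limit
Reserves: 6,120 ÷ 680 = 9.0 months (meets 3-month minimum)
All requirements met. Score 802 falls in the 780 or above tier → 7.9%.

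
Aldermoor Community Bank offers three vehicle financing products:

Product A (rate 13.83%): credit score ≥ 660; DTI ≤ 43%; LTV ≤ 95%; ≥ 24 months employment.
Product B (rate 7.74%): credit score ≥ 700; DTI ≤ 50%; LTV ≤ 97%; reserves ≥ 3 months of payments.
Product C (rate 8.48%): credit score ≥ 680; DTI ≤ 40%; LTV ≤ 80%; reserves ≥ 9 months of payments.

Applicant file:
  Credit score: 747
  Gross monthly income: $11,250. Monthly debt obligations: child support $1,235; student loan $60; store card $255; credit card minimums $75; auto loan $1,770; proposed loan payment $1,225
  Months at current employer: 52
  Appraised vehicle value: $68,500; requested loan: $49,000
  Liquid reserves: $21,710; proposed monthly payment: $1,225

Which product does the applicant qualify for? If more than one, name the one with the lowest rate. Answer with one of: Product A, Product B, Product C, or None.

Product B

Total debts = (1,235 + 60 + 255 + 75 + 1,770 + 1,225) = 4,620; DTI = 4,620/11,250 = 41.1%.
LTV = 49,000/68,500 = 71.5%.
Reserves = 21,710/1,225 = 17.7 months.
Product A: score 747 ≥ 660; DTI 41.1% ≤ 43%; LTV 71.5% ≤ 95%; employment 52 ≥ 24 mo → qualifies.
Product B: score 747 ≥ 700; DTI 41.1% ≤ 50%; LTV 71.5% ≤ 97%; reserves 17.7 ≥ 3 mo → qualifies.
Product C: score 747 ≥ 680; DTI 41.1% > 40%; LTV 71.5% ≤ 80%; reserves 17.7 ≥ 9 mo → does not qualify.
Qualifying: Product A, Product B. Lowest rate is 7.74% → Product B.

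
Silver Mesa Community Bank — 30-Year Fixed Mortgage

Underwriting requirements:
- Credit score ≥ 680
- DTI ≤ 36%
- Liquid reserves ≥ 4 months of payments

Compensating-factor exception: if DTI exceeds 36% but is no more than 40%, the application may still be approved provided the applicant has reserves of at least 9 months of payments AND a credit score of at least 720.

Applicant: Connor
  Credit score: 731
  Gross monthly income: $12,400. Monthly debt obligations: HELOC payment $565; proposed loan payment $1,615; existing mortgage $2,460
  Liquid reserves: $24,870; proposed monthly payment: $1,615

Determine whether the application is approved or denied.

Credit score 731 ≥ 680 (meets base)
Total debts = (565 + 1,615 + 2,460) = 4,640. DTI: 4,640 ÷ 12,400 = 37.4%, over the 36% base limit.
Liquid reserves cover 24,870/1,615 = 15.4 months — ≥ 4 required
DTI 37.4% is within the 36%–40% exception band; checking compensating factors.
Reserves 15.4 ≥ 9 months; credit score 731 ≥ 720.
Both override conditions satisfied; DTI exception granted.

Approved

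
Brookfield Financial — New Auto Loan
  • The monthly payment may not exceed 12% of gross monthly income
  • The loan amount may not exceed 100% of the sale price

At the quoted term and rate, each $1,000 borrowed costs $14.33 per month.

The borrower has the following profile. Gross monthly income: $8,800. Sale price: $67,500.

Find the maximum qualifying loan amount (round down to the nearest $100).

$67,500

Payment cap: 12% × $8,800 = $1,056/month.
At $14.33 per $1,000, that supports 1,056/14.33 × 1,000 ≈ $73,691 → $73,600.
LTV cap: 100% × $67,500 = $67,500 → $67,500.
Binding constraint: loan-to-value.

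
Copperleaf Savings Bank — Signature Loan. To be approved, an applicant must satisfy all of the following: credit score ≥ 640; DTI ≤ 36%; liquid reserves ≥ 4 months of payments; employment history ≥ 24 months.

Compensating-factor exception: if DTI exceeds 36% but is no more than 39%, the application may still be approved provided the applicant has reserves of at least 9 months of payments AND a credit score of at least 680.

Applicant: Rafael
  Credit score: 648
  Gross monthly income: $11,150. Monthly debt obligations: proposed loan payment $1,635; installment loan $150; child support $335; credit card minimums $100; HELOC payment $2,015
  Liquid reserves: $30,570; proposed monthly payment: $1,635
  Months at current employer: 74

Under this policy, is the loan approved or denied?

Credit score 648 ≥ 640 (meets base)
Total debts = (1,635 + 150 + 335 + 100 + 2,015) = 4,235. DTI: 4,235 ÷ 11,150 = 38%, over the 36% base limit.
Liquid reserves cover 30,570/1,635 = 18.7 months — ≥ 4 required
Employment 74 ≥ 24 months
DTI 38% is within the 36%–39% exception band; checking compensating factors.
Reserves 18.7 ≥ 9 months; credit score 648 < 680.
Compensating-factor requirement not fully met.

Denied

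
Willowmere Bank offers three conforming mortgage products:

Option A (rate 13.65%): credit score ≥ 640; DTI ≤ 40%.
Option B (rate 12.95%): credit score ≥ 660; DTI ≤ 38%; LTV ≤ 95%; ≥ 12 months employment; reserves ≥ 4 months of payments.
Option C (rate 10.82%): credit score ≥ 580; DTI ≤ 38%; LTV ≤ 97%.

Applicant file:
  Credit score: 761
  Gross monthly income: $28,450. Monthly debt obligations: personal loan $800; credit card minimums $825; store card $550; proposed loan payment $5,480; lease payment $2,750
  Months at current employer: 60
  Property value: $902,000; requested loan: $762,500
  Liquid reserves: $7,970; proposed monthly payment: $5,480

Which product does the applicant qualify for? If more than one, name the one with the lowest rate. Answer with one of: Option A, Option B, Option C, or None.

Total debts = (800 + 825 + 550 + 5,480 + 2,750) = 10,405; DTI = 10,405/28,450 = 36.6%.
LTV = 762,500/902,000 = 84.5%.
Reserves = 7,970/5,480 = 1.5 months.
Option A: score 761 ≥ 640; DTI 36.6% ≤ 40% → qualifies.
Option B: score 761 ≥ 660; DTI 36.6% ≤ 38%; LTV 84.5% ≤ 95%; employment 60 ≥ 12 mo; reserves 1.5 < 4 mo → does not qualify.
Option C: score 761 ≥ 580; DTI 36.6% ≤ 38%; LTV 84.5% ≤ 97% → qualifies.
Qualifying: Option A, Option C. Lowest rate is 10.82% → Option C.

Option C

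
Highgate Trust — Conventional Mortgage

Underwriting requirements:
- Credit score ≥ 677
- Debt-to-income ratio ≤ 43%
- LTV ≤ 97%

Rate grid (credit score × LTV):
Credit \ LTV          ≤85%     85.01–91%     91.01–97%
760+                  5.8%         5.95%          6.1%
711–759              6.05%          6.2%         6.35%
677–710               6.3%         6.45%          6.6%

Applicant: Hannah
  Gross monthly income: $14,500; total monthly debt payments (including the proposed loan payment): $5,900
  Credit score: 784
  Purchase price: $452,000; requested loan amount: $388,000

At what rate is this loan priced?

Credit score 784 ≥ 677; DTI: 5,900 ÷ 14,500 = 40.7%, within the 43% cap
LTV: 388,000 ÷ 452,000 = 85.8%, within 97% cap
Score 784 is in the 760+ band; LTV 85.8% is in the 85.01–91% band → 5.95%.

5.95%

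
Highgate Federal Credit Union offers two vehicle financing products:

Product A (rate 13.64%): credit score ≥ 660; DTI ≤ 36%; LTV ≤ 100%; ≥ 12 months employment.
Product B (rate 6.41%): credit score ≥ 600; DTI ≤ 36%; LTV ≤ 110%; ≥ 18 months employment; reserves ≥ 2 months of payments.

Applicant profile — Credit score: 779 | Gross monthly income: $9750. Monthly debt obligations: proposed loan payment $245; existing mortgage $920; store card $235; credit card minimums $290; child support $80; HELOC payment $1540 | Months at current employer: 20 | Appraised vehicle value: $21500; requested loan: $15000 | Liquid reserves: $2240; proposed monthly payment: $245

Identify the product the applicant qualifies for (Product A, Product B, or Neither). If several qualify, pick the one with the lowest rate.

Total debts = (245 + 920 + 235 + 290 + 80 + 1,540) = 3,310; DTI = 3,310/9,750 = 33.9%.
LTV = 15,000/21,500 = 69.8%.
Reserves = 2,240/245 = 9.1 months.
Product A: score 779 ≥ 660; DTI 33.9% ≤ 36%; LTV 69.8% ≤ 100%; employment 20 ≥ 12 mo → qualifies.
Product B: score 779 ≥ 600; DTI 33.9% ≤ 36%; LTV 69.8% ≤ 110%; employment 20 ≥ 18 mo; reserves 9.1 ≥ 2 mo → qualifies.
Qualifying: Product A, Product B. Lowest rate is 6.41% → Product B.

Product B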